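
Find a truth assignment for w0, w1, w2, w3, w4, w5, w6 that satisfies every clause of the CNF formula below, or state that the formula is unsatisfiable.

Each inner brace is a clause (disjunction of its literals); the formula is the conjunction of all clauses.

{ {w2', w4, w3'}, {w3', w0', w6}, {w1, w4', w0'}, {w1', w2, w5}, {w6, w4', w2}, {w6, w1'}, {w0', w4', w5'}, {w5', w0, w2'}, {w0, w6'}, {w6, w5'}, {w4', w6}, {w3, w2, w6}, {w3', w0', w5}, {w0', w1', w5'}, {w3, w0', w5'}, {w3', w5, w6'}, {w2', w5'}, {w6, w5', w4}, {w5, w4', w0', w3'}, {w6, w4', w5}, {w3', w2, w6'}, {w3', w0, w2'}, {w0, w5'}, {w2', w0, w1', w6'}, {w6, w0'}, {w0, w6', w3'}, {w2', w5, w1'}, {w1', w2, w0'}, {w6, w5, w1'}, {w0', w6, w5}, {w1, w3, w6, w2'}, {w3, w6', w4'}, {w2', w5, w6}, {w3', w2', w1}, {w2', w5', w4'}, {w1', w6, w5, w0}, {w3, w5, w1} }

Branch on w6: set w6 = 0.
Unit clause (w1') forces w1 = 0.
Unit clause (w5') forces w5 = 0.
Unit clause (w4') forces w4 = 0.
Unit clause (w0') forces w0 = 0.
Unit clause (w2') forces w2 = 0.
Unit clause (w3) forces w3 = 1.
All clauses are satisfied.

w0=0,  w1=0,  w2=0,  w3=1,  w4=0,  w5=0,  w6=0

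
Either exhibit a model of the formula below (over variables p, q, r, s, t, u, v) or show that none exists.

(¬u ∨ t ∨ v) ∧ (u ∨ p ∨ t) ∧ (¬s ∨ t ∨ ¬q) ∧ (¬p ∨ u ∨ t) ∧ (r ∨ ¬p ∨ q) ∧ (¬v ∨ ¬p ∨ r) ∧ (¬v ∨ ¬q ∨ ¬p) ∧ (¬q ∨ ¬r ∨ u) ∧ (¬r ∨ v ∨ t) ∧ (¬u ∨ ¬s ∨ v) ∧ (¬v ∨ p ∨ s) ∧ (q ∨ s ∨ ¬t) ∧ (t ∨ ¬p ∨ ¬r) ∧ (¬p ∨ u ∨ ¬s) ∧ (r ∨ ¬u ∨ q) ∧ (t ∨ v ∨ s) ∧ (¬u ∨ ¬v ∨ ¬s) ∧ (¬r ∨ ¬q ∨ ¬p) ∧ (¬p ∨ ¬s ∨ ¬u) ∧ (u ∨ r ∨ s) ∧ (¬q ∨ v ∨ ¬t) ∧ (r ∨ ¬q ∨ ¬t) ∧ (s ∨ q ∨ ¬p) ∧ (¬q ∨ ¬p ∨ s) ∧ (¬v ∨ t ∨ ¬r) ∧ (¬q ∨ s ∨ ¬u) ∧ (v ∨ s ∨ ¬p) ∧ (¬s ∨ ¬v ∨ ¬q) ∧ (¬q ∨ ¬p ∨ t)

p=False, q=False, r=False, s=True, t=True, u=False, v=True

Case u = False:
Case p = False:
Unit clause (t) forces t = True.
Case q = False:
Unit clause (s) forces s = True.
No clause remains; r, v are free.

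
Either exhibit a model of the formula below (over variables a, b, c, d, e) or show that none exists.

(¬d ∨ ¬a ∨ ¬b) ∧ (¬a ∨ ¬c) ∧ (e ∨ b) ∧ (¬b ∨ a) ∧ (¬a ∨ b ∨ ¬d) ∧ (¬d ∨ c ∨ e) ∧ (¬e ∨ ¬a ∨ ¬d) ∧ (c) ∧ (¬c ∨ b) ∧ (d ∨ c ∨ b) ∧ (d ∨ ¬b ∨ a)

From the singleton clause (c), c = True.
From the singleton clause (¬a), a = False.
From the singleton clause (¬b), b = False.
Now (b) is unsatisfied and unit — conflict.

UNSATISFIABLE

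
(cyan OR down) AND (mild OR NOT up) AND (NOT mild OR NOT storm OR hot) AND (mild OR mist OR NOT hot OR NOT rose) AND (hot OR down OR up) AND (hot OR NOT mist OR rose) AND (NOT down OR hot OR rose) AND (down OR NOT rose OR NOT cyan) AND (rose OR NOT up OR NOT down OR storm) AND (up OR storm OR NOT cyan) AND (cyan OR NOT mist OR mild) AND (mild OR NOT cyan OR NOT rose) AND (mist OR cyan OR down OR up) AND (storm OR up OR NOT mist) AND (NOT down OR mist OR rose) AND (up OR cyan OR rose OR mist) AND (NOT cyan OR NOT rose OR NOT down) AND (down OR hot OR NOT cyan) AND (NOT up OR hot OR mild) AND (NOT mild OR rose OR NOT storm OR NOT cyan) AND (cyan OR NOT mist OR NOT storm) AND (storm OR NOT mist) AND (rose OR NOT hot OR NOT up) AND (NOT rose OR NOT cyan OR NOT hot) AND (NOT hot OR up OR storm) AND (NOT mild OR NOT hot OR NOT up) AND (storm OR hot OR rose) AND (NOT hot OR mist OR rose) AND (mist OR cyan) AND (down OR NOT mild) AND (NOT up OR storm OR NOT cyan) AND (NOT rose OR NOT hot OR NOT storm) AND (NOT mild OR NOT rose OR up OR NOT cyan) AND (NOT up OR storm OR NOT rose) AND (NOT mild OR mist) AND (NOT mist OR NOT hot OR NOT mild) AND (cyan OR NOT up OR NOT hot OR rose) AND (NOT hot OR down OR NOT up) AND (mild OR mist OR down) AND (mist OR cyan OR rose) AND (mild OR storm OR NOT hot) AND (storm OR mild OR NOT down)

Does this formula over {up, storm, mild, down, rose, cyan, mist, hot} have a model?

Branch on cyan: set cyan = true.
Branch on mild: set mild = false.
Unit clause (NOT up) forces up = false.
Unit clause (storm) forces storm = true.
Unit clause (NOT rose) forces rose = false.
Branch on hot: set hot = true.
Unit clause (mist) forces mist = true.
No clause remains; down is free.
A satisfying assignment: up=false,  storm=true,  mild=false,  down=false,  rose=false,  cyan=true,  mist=true,  hot=true.

Yes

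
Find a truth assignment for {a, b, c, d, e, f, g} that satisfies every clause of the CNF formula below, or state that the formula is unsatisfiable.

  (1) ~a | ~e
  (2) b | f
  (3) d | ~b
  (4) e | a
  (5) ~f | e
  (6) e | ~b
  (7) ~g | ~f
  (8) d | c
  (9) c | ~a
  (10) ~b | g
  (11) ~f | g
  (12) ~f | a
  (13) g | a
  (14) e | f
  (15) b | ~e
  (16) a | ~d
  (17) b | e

Branch on a: set a = 0.
From the singleton clause (e), e = 1.
From the singleton clause (~f), f = 0.
From the singleton clause (b), b = 1.
From the singleton clause (d), d = 1.
That conflicts with the unit clause (~d).
Undo a and try a = 1.
From the singleton clause (~e), e = 0.
From the singleton clause (~f), f = 0.
That conflicts with the unit clause (f).
Both values of a lead to a conflict.

UNSATISFIABLE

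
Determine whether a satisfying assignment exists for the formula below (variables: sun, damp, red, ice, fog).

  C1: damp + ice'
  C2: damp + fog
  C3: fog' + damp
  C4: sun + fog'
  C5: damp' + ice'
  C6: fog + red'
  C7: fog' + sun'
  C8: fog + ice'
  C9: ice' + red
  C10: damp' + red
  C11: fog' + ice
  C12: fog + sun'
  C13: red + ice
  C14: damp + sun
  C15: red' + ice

No

Suppose damp = 1.
Unit clause (ice') forces ice = 0.
Unit clause (red) forces red = 1.
That conflicts with the unit clause (red').
So damp must be the other value — set damp = 0.
Unit clause (ice') forces ice = 0.
Unit clause (fog) forces fog = 1.
That conflicts with the unit clause (fog').
Both values of damp lead to a conflict.
No assignment satisfies every clause.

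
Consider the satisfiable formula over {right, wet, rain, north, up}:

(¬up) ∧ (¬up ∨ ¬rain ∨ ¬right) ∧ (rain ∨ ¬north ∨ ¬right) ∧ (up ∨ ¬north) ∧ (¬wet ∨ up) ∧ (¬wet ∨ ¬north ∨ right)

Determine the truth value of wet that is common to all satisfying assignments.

Suppose wet = True.
Unit clause (¬up) forces up = False.
That conflicts with the unit clause (up).
So every satisfying assignment has wet = False.

False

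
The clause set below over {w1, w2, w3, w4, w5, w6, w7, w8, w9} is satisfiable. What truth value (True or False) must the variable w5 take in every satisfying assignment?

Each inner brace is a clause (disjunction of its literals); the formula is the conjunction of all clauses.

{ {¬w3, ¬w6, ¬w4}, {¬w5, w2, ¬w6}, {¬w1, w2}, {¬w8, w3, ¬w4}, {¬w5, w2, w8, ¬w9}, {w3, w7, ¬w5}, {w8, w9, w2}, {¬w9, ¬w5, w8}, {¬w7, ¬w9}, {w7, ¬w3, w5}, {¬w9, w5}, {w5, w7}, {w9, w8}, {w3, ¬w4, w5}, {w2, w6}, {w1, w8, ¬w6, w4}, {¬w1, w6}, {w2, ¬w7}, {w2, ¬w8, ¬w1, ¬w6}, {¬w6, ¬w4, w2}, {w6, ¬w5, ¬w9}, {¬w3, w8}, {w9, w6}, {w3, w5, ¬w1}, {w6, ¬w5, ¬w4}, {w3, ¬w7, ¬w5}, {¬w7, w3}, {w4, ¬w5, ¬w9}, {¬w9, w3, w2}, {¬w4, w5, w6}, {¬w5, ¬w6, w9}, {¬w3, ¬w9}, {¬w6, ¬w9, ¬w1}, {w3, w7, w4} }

False

Suppose w5 = True.
Branch on w2: set w2 = True.
Branch on w3: set w3 = True.
From the singleton clause (w8), w8 = True.
From the singleton clause (¬w9), w9 = False.
From the singleton clause (w6), w6 = True.
That conflicts with the unit clause (¬w6).
That branch fails; take w3 = False instead.
From the singleton clause (w7), w7 = True.
That conflicts with the unit clause (¬w7).
Neither w3 = True nor w3 = False works.
That branch fails; take w2 = False instead.
From the singleton clause (¬w6), w6 = False.
That conflicts with the unit clause (w6).
Neither w2 = True nor w2 = False works.
So every satisfying assignment has w5 = False.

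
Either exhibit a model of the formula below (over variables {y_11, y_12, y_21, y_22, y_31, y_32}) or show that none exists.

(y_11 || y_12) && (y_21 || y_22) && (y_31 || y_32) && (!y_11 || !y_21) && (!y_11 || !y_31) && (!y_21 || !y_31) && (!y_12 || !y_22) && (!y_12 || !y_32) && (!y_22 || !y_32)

Try y_11 = true.
(!y_21) alone gives y_21 = false.
(y_22) alone gives y_22 = true.
(!y_31) alone gives y_31 = false.
(y_32) alone gives y_32 = true.
That conflicts with the unit clause (!y_32).
Backtrack on y_11: now try y_11 = false.
(y_12) alone gives y_12 = true.
(!y_22) alone gives y_22 = false.
(y_21) alone gives y_21 = true.
(!y_31) alone gives y_31 = false.
(y_32) alone gives y_32 = true.
That conflicts with the unit clause (!y_32).
Both values of y_11 lead to a conflict.

UNSATISFIABLE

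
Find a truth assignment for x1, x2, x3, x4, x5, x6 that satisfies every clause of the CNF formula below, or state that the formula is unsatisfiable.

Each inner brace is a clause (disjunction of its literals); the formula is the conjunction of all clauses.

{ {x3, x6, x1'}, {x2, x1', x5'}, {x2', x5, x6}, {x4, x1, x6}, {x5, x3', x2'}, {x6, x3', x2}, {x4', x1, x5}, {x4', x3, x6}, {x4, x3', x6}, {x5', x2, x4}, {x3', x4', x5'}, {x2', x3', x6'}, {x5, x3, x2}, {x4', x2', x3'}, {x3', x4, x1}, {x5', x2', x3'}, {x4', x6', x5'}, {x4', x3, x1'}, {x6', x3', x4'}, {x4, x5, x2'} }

Case x3 = 1:
Case x5 = 0:
From the singleton clause (x2'), x2 = 0.
From the singleton clause (x6), x6 = 1.
From the singleton clause (x4'), x4 = 0.
From the singleton clause (x1), x1 = 1.
This assignment satisfies each clause.

x1 ↦ 1,  x2 ↦ 0,  x3 ↦ 1,  x4 ↦ 0,  x5 ↦ 0,  x6 ↦ 1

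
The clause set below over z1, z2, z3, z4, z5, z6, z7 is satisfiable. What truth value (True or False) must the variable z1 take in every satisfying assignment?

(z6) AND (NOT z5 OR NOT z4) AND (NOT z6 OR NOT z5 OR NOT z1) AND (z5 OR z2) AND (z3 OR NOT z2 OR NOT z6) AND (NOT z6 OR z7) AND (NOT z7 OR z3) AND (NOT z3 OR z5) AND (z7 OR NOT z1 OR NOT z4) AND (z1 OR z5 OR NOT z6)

False

Suppose z1 = true.
(z6) alone gives z6 = true.
(NOT z5) alone gives z5 = false.
(z2) alone gives z2 = true.
(z3) alone gives z3 = true.
That conflicts with the unit clause (NOT z3).
So every satisfying assignment has z1 = False.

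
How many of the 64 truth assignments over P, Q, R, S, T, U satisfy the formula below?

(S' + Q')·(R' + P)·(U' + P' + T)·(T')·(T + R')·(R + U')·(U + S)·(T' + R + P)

There are 2^6 = 64 truth assignments over (P, Q, R, S, T, U).
Split on P. With P = 1, the clauses containing P are satisfied and P' drops from the rest; 1 of the 2^5 = 32 assignments to the other variables satisfy what remains.
With P = 0, by the same count on the reduced clause set, 1 assignment works.
Total: 1 + 1 = 2.

2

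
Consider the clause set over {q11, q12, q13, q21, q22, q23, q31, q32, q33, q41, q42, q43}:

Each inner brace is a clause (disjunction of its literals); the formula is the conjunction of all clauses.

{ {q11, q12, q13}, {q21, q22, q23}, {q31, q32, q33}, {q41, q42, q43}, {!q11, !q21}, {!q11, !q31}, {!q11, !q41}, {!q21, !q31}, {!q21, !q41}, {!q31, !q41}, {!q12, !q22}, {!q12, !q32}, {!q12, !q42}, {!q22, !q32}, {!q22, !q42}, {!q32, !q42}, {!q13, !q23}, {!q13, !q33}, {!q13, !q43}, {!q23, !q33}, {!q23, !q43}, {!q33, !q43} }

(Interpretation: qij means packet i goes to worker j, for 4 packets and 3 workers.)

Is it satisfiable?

Suppose q11 = false.
Suppose q12 = true.
(!q22) alone gives q22 = false.
(!q32) alone gives q32 = false.
(!q42) alone gives q42 = false.
Suppose q21 = true.
(!q31) alone gives q31 = false.
(q33) alone gives q33 = true.
(!q41) alone gives q41 = false.
(q43) alone gives q43 = true.
But (!q43) is also a unit clause — contradiction.
That branch fails; take q21 = false instead.
(q23) alone gives q23 = true.
(!q13) alone gives q13 = false.
(!q33) alone gives q33 = false.
(q31) alone gives q31 = true.
(!q41) alone gives q41 = false.
(q43) alone gives q43 = true.
But (!q43) is also a unit clause — contradiction.
Both values of q21 lead to a conflict.
That branch fails; take q12 = false instead.
(q13) alone gives q13 = true.
(!q23) alone gives q23 = false.
(!q33) alone gives q33 = false.
(!q43) alone gives q43 = false.
Suppose q21 = true.
(!q31) alone gives q31 = false.
(q32) alone gives q32 = true.
(!q41) alone gives q41 = false.
(q42) alone gives q42 = true.
But (!q42) is also a unit clause — contradiction.
That branch fails; take q21 = false instead.
(q22) alone gives q22 = true.
(!q32) alone gives q32 = false.
(q31) alone gives q31 = true.
(!q41) alone gives q41 = false.
(q42) alone gives q42 = true.
But (!q42) is also a unit clause — contradiction.
Both values of q21 lead to a conflict.
Both values of q12 lead to a conflict.
That branch fails; take q11 = true instead.
(!q21) alone gives q21 = false.
(!q31) alone gives q31 = false.
(!q41) alone gives q41 = false.
Suppose q22 = true.
(!q12) alone gives q12 = false.
(!q32) alone gives q32 = false.
(q33) alone gives q33 = true.
(!q42) alone gives q42 = false.
(q43) alone gives q43 = true.
But (!q43) is also a unit clause — contradiction.
That branch fails; take q22 = false instead.
(q23) alone gives q23 = true.
(!q13) alone gives q13 = false.
(!q33) alone gives q33 = false.
(q32) alone gives q32 = true.
(!q12) alone gives q12 = false.
(!q42) alone gives q42 = false.
(q43) alone gives q43 = true.
But (!q43) is also a unit clause — contradiction.
Both values of q22 lead to a conflict.
Both values of q11 lead to a conflict.
No assignment satisfies every clause.

No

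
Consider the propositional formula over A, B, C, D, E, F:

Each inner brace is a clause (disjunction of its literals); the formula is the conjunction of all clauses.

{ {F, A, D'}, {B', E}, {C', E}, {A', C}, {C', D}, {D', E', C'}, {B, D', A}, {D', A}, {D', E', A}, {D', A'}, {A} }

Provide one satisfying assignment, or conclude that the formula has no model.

From the singleton clause (A), A = 1.
From the singleton clause (C), C = 1.
From the singleton clause (E), E = 1.
From the singleton clause (D), D = 1.
But (D') is also a unit clause — contradiction.

UNSATISFIABLE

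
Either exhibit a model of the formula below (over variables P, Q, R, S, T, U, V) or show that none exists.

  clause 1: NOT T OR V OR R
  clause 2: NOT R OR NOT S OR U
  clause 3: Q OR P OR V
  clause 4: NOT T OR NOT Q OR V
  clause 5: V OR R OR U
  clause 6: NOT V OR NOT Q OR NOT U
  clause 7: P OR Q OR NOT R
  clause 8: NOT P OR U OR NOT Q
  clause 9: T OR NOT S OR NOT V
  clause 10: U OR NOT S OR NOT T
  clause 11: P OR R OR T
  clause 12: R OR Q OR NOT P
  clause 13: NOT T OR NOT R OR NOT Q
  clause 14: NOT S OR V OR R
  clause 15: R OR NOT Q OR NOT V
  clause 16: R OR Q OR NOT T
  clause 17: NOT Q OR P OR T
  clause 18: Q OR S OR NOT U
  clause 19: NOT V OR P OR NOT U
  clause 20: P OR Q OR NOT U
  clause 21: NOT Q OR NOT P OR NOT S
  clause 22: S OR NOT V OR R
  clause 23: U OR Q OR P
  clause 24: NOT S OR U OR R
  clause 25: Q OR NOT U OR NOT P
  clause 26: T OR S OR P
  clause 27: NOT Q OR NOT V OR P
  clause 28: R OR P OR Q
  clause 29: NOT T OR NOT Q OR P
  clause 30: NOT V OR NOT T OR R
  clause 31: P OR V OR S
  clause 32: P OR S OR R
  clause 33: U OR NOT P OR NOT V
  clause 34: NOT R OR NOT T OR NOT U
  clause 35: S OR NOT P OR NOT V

P=true, Q=true, R=true, S=false, T=false, U=true, V=false

Try T = false.
Try S = false.
(P) alone gives P = true.
(NOT V) alone gives V = false.
Try R = true.
Try U = true.
(Q) alone gives Q = true.
Every clause now holds.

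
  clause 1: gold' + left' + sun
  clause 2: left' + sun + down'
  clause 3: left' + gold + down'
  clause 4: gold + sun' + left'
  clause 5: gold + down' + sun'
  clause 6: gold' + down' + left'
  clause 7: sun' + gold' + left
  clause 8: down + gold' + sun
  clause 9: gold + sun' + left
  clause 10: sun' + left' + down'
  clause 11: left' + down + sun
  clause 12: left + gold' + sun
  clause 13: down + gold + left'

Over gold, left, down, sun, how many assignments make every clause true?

There are 2^4 = 16 truth assignments over (gold, left, down, sun).
Split on gold. With gold = 1, the clauses containing gold are satisfied and gold' drops from the rest; 1 of the 2^3 = 8 assignments to the other variables satisfy what remains.
With gold = 0, by the same count on the reduced clause set, 2 assignments work.
(One model: gold=F, left=F, down=F, sun=F.)
Total: 1 + 2 = 3.

3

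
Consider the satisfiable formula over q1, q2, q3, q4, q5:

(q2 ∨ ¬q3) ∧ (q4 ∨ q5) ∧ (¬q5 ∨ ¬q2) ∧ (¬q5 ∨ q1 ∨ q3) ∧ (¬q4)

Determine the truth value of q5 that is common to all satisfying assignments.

True

Suppose q5 = False.
The clause (q4) is unit, so q4 = True.
But (¬q4) is also a unit clause — contradiction.
So every satisfying assignment has q5 = True.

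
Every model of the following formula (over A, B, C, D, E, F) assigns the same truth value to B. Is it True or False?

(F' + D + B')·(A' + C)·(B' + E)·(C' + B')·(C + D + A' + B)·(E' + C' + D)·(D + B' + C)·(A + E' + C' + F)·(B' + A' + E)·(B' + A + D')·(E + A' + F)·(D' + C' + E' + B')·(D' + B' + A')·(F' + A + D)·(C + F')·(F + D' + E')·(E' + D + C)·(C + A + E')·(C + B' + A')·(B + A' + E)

Suppose B = 1.
From the singleton clause (E), E = 1.
From the singleton clause (C'), C = 0.
From the singleton clause (A'), A = 0.
But (A) is also a unit clause — contradiction.
So every satisfying assignment has B = False.

False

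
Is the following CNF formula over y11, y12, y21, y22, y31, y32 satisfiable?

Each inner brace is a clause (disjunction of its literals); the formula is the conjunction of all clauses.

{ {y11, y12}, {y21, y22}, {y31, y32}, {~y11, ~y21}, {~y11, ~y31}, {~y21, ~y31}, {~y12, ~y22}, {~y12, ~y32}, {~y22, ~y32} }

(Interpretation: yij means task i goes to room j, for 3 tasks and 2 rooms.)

Unsatisfiable

Suppose y11 = 1.
From the singleton clause (~y21), y21 = 0.
From the singleton clause (y22), y22 = 1.
From the singleton clause (~y31), y31 = 0.
From the singleton clause (y32), y32 = 1.
Now (~y32) is unsatisfied and unit — conflict.
So y11 must be the other value — set y11 = 0.
From the singleton clause (y12), y12 = 1.
From the singleton clause (~y22), y22 = 0.
From the singleton clause (y21), y21 = 1.
From the singleton clause (~y31), y31 = 0.
From the singleton clause (y32), y32 = 1.
Now (~y32) is unsatisfied and unit — conflict.
Either choice for y11 ends in contradiction.
No assignment satisfies every clause.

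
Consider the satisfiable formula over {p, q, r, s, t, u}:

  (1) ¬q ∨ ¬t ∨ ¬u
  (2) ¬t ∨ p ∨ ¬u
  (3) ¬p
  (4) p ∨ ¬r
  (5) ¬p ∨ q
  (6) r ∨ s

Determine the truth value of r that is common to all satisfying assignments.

Suppose r = True.
From the singleton clause (¬p), p = False.
But (p) is also a unit clause — contradiction.
So every satisfying assignment has r = False.

False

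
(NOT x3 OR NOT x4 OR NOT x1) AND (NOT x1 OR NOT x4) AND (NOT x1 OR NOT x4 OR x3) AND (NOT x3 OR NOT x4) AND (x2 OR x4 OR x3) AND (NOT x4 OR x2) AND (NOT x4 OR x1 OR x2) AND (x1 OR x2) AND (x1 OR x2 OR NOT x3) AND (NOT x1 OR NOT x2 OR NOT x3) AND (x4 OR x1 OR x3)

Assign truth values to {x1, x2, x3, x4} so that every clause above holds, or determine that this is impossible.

x1 ↦ false,  x2 ↦ true,  x3 ↦ false,  x4 ↦ true

Branch on x1: set x1 = false.
From the singleton clause (x2), x2 = true.
Branch on x3: set x3 = false.
From the singleton clause (x4), x4 = true.
Every clause now holds.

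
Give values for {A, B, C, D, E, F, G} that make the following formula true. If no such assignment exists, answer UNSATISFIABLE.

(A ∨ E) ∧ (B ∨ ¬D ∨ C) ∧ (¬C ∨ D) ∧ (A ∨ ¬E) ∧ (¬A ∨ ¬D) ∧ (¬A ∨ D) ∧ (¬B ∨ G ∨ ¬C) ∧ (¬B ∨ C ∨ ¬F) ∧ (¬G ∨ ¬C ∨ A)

UNSATISFIABLE

Branch on A: set A = True.
Unit clause (¬D) forces D = False.
That conflicts with the unit clause (D).
Backtrack on A: now try A = False.
Unit clause (E) forces E = True.
That conflicts with the unit clause (¬E).
Neither A = True nor A = False works.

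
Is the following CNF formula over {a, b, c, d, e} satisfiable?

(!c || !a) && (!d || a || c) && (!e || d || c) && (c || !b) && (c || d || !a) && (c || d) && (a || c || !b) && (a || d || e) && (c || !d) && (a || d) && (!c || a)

Case c = false:
(!b) alone gives b = false.
(d) alone gives d = true.
That conflicts with the unit clause (!d).
Undo c and try c = true.
(!a) alone gives a = false.
That conflicts with the unit clause (a).
Both values of c lead to a conflict.
No assignment satisfies every clause.

No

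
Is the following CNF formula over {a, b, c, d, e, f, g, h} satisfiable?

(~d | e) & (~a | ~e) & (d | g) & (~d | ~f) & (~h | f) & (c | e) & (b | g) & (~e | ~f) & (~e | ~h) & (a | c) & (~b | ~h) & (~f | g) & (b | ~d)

Try d = 0.
The clause (g) is unit, so g = 1.
Try a = 0.
The clause (c) is unit, so c = 1.
Try h = 0.
Try e = 0.
No clause remains; b, f are free.
A satisfying assignment: a ↦ 0; b ↦ 1; c ↦ 1; d ↦ 0; e ↦ 0; f ↦ 0; g ↦ 1; h ↦ 0.

Yes, satisfiable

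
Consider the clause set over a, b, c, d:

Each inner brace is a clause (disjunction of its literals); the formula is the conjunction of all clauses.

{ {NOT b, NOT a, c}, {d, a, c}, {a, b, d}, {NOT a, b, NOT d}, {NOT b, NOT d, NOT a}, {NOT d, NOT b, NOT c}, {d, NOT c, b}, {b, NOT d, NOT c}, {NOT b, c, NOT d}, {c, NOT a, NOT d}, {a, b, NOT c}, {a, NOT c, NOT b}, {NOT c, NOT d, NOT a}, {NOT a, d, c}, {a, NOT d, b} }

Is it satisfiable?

Yes, satisfiable

Branch on b: set b = true.
Branch on a: set a = true.
(c) alone gives c = true.
(NOT d) alone gives d = false.
Every clause now holds.
A satisfying assignment: a: true,  b: true,  c: true,  d: false.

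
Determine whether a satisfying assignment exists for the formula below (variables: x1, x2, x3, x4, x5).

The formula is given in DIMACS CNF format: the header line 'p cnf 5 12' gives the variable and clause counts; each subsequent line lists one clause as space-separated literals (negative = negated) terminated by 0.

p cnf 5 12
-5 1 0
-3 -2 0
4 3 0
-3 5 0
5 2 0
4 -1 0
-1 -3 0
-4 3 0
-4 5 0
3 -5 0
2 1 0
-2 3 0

Case x5 = False:
Unit clause (¬x3) forces x3 = False.
Unit clause (x4) forces x4 = True.
But (¬x4) is also a unit clause — contradiction.
That branch fails; take x5 = True instead.
Unit clause (x1) forces x1 = True.
Unit clause (x4) forces x4 = True.
Unit clause (¬x3) forces x3 = False.
But (x3) is also a unit clause — contradiction.
Both values of x5 lead to a conflict.
No assignment satisfies every clause.

Unsatisfiable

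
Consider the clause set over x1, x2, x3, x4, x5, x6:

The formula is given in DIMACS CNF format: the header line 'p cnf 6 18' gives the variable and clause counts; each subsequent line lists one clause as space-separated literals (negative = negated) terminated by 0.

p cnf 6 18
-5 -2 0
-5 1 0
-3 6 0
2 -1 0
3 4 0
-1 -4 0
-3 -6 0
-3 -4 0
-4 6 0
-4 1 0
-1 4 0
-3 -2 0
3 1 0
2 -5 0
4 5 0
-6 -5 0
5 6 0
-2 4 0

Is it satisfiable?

No

Suppose x5 = False.
(x4) alone gives x4 = True.
(¬x1) alone gives x1 = False.
But (x1) is also a unit clause — contradiction.
So x5 must be the other value — set x5 = True.
(¬x2) alone gives x2 = False.
But (x2) is also a unit clause — contradiction.
Both values of x5 lead to a conflict.
No assignment satisfies every clause.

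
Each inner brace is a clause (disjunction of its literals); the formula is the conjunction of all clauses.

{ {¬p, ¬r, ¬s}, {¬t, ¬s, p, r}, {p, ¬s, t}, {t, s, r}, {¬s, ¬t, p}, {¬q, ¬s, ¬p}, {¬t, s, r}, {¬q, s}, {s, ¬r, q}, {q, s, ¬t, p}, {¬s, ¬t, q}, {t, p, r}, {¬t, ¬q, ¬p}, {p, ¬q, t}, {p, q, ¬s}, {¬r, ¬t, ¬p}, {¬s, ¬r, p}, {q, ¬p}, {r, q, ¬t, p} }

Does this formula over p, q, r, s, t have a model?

No, unsatisfiable

Try q = False.
Unit clause (¬p) forces p = False.
Unit clause (¬s) forces s = False.
Unit clause (¬r) forces r = False.
Unit clause (t) forces t = True.
Now (¬t) is unsatisfied and unit — conflict.
That branch fails; take q = True instead.
Unit clause (s) forces s = True.
Unit clause (¬p) forces p = False.
Unit clause (t) forces t = True.
Now (¬t) is unsatisfied and unit — conflict.
Either choice for q ends in contradiction.
No assignment satisfies every clause.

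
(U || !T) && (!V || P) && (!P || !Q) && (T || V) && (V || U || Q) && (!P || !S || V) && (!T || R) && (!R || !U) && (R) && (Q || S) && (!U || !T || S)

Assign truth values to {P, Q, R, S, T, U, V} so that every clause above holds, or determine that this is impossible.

The clause (R) is unit, so R = true.
The clause (!U) is unit, so U = false.
The clause (!T) is unit, so T = false.
The clause (V) is unit, so V = true.
The clause (P) is unit, so P = true.
The clause (!Q) is unit, so Q = false.
The clause (S) is unit, so S = true.
All clauses are satisfied.

P=true; Q=false; R=true; S=true; T=false; U=false; V=true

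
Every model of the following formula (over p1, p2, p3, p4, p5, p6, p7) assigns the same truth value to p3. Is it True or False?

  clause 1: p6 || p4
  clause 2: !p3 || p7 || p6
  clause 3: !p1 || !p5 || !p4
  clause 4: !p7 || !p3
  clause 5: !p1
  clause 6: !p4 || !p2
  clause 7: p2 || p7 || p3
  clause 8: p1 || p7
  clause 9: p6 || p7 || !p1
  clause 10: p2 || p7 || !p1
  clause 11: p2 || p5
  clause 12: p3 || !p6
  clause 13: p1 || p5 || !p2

Suppose p3 = true.
Unit clause (!p7) forces p7 = false.
Unit clause (p6) forces p6 = true.
Unit clause (!p1) forces p1 = false.
That conflicts with the unit clause (p1).
So every satisfying assignment has p3 = False.

False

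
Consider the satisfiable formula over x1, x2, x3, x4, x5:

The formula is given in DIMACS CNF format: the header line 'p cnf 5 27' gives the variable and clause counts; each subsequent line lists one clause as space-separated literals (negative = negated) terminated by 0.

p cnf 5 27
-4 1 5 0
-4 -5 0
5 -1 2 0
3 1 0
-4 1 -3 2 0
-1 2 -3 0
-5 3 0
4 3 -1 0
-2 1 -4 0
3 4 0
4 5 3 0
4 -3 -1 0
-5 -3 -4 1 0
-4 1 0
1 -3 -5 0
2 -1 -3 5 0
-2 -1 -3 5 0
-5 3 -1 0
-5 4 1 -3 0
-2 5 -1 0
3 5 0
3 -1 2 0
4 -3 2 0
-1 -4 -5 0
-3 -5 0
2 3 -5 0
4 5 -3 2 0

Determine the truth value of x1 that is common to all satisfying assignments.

False

Suppose x1 = True.
Suppose x4 = False.
(x3) alone gives x3 = True.
Now (¬x3) is unsatisfied and unit — conflict.
That branch fails; take x4 = True instead.
(¬x5) alone gives x5 = False.
(x2) alone gives x2 = True.
Now (¬x2) is unsatisfied and unit — conflict.
Either choice for x4 ends in contradiction.
So every satisfying assignment has x1 = False.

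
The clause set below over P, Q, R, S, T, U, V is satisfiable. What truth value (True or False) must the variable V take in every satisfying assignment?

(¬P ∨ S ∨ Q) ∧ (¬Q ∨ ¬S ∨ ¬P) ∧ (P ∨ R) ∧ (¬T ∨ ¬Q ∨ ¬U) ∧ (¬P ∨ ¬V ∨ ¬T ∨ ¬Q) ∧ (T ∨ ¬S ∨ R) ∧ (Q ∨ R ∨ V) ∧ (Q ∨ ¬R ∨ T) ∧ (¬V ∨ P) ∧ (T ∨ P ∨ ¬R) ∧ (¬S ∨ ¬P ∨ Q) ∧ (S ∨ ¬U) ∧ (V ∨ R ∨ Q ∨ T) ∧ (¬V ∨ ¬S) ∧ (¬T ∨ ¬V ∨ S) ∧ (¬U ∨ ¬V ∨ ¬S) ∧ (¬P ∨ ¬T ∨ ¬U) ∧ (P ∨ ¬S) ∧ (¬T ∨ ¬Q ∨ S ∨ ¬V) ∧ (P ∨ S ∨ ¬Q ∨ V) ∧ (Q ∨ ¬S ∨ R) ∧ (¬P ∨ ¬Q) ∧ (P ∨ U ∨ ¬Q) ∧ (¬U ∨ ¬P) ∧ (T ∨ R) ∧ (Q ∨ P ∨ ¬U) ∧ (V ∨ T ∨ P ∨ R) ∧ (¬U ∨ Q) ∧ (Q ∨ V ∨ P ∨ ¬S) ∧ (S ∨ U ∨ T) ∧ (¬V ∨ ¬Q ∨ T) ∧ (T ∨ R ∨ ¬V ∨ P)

False

Suppose V = True.
(P) alone gives P = True.
(¬S) alone gives S = False.
(Q) alone gives Q = True.
That conflicts with the unit clause (¬Q).
So every satisfying assignment has V = False.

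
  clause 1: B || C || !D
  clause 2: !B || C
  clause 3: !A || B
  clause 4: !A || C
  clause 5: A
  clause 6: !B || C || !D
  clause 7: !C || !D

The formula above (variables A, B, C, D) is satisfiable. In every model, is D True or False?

False

Suppose D = true.
From the singleton clause (A), A = true.
From the singleton clause (B), B = true.
From the singleton clause (C), C = true.
That conflicts with the unit clause (!C).
So every satisfying assignment has D = False.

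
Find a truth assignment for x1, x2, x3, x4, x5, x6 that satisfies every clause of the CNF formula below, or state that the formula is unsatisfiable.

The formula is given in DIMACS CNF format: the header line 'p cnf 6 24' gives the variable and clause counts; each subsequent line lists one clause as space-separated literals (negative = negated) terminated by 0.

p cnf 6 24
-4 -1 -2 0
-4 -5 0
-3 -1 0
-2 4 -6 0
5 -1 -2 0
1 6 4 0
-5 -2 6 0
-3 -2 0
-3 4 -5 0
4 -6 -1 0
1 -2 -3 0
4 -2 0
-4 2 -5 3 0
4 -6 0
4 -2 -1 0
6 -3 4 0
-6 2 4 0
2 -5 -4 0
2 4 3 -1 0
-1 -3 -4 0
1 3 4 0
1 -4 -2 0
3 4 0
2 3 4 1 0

Try x4 = True.
From the singleton clause (¬x5), x5 = False.
Try x1 = False.
From the singleton clause (¬x2), x2 = False.
No clause remains; x3, x6 are free.

x1 ↦ False,  x2 ↦ False,  x3 ↦ True,  x4 ↦ True,  x5 ↦ False,  x6 ↦ False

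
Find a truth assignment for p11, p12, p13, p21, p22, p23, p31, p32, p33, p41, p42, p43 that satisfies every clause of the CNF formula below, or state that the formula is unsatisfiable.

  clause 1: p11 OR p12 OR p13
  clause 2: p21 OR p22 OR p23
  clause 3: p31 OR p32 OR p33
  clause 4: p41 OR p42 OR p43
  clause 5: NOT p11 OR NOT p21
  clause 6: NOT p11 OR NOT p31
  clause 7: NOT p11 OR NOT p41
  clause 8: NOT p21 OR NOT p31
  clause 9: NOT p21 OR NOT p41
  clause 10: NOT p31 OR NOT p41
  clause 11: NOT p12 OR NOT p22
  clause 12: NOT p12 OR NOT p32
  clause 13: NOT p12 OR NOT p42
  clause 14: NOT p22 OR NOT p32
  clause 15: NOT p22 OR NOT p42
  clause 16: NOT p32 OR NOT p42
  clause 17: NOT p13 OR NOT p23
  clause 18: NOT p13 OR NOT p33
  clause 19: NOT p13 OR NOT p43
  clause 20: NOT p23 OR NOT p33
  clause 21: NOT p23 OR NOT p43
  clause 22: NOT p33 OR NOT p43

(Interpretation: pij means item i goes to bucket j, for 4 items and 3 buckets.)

Case p11 = false:
Case p12 = true:
The clause (NOT p22) is unit, so p22 = false.
The clause (NOT p32) is unit, so p32 = false.
The clause (NOT p42) is unit, so p42 = false.
Case p21 = true:
The clause (NOT p31) is unit, so p31 = false.
The clause (p33) is unit, so p33 = true.
The clause (NOT p41) is unit, so p41 = false.
The clause (p43) is unit, so p43 = true.
That conflicts with the unit clause (NOT p43).
So p21 must be the other value — set p21 = false.
The clause (p23) is unit, so p23 = true.
The clause (NOT p13) is unit, so p13 = false.
The clause (NOT p33) is unit, so p33 = false.
The clause (p31) is unit, so p31 = true.
The clause (NOT p41) is unit, so p41 = false.
The clause (p43) is unit, so p43 = true.
That conflicts with the unit clause (NOT p43).
Neither p21 = true nor p21 = false works.
So p12 must be the other value — set p12 = false.
The clause (p13) is unit, so p13 = true.
The clause (NOT p23) is unit, so p23 = false.
The clause (NOT p33) is unit, so p33 = false.
The clause (NOT p43) is unit, so p43 = false.
Case p21 = true:
The clause (NOT p31) is unit, so p31 = false.
The clause (p32) is unit, so p32 = true.
The clause (NOT p41) is unit, so p41 = false.
The clause (p42) is unit, so p42 = true.
That conflicts with the unit clause (NOT p42).
So p21 must be the other value — set p21 = false.
The clause (p22) is unit, so p22 = true.
The clause (NOT p32) is unit, so p32 = false.
The clause (p31) is unit, so p31 = true.
The clause (NOT p41) is unit, so p41 = false.
The clause (p42) is unit, so p42 = true.
That conflicts with the unit clause (NOT p42).
Neither p21 = true nor p21 = false works.
Neither p12 = true nor p12 = false works.
So p11 must be the other value — set p11 = true.
The clause (NOT p21) is unit, so p21 = false.
The clause (NOT p31) is unit, so p31 = false.
The clause (NOT p41) is unit, so p41 = false.
Case p22 = true:
The clause (NOT p12) is unit, so p12 = false.
The clause (NOT p32) is unit, so p32 = false.
The clause (p33) is unit, so p33 = true.
The clause (NOT p42) is unit, so p42 = false.
The clause (p43) is unit, so p43 = true.
That conflicts with the unit clause (NOT p43).
So p22 must be the other value — set p22 = false.
The clause (p23) is unit, so p23 = true.
The clause (NOT p13) is unit, so p13 = false.
The clause (NOT p33) is unit, so p33 = false.
The clause (p32) is unit, so p32 = true.
The clause (NOT p12) is unit, so p12 = false.
The clause (NOT p42) is unit, so p42 = false.
The clause (p43) is unit, so p43 = true.
That conflicts with the unit clause (NOT p43).
Neither p22 = true nor p22 = false works.
Neither p11 = true nor p11 = false works.

UNSATISFIABLE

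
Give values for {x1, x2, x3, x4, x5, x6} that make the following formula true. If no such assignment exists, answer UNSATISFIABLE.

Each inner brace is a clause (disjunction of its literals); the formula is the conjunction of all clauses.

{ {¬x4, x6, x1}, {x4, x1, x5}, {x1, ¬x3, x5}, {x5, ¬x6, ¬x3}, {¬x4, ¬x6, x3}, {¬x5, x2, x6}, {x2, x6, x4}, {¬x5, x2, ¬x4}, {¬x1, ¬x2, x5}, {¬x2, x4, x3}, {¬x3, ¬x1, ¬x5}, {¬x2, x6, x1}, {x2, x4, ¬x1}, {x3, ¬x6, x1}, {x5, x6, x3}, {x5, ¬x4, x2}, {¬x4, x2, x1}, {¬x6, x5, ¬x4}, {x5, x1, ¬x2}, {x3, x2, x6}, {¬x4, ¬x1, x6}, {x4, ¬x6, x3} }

x1 ↦ False,  x2 ↦ False,  x3 ↦ True,  x4 ↦ False,  x5 ↦ True,  x6 ↦ True

Case x4 = False:
Case x1 = False:
(x5) alone gives x5 = True.
Case x2 = False:
(x6) alone gives x6 = True.
(x3) alone gives x3 = True.
This assignment satisfies each clause.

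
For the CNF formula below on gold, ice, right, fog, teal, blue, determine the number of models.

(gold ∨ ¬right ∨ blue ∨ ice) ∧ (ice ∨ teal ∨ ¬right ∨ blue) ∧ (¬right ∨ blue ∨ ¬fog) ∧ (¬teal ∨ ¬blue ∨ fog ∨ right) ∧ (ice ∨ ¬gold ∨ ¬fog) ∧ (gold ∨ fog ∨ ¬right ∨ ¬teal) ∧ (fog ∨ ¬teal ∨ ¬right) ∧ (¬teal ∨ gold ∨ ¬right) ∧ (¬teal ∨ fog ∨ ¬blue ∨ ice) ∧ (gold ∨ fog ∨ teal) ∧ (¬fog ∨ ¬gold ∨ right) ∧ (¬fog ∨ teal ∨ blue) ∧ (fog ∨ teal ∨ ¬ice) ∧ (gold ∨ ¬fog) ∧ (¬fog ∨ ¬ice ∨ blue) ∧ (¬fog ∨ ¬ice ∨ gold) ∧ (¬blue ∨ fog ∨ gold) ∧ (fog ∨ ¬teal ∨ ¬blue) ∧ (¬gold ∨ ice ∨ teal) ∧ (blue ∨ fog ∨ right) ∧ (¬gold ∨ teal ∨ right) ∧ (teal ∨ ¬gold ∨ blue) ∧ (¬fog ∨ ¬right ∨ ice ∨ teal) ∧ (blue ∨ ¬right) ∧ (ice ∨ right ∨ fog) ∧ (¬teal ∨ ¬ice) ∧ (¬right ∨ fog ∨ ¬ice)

There are 2^6 = 64 truth assignments over (gold, ice, right, fog, teal, blue).
Split on blue. With blue = True, the clauses containing blue are satisfied and ¬blue drops from the rest; 1 of the 2^5 = 32 assignments to the other variables satisfy what remains.
With blue = False, by the same count on the reduced clause set, 0 assignments work.
Total: 1 + 0 = 1.

1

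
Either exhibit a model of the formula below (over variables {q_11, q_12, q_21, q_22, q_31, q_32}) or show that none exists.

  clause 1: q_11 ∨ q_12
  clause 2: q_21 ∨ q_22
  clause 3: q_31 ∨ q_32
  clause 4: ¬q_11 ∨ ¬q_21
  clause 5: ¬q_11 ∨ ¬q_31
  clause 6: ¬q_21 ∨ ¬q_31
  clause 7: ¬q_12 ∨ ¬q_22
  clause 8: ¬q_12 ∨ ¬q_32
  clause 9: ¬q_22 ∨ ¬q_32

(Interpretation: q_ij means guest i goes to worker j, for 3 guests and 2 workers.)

Branch on q_11: set q_11 = True.
The clause (¬q_21) is unit, so q_21 = False.
The clause (q_22) is unit, so q_22 = True.
The clause (¬q_31) is unit, so q_31 = False.
The clause (q_32) is unit, so q_32 = True.
That conflicts with the unit clause (¬q_32).
So q_11 must be the other value — set q_11 = False.
The clause (q_12) is unit, so q_12 = True.
The clause (¬q_22) is unit, so q_22 = False.
The clause (q_21) is unit, so q_21 = True.
The clause (¬q_31) is unit, so q_31 = False.
The clause (q_32) is unit, so q_32 = True.
That conflicts with the unit clause (¬q_32).
Either choice for q_11 ends in contradiction.

UNSATISFIABLE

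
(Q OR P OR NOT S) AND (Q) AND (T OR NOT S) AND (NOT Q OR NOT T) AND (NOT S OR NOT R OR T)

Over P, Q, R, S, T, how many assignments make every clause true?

4

There are 2^5 = 32 truth assignments over (P, Q, R, S, T).
Split on P. With P = true, the clauses containing P are satisfied and NOT P drops from the rest; 2 of the 2^4 = 16 assignments to the other variables satisfy what remains.
With P = false, by the same count on the reduced clause set, 2 assignments work.
(One model: P=F, Q=T, R=F, S=F, T=F.)
Total: 2 + 2 = 4.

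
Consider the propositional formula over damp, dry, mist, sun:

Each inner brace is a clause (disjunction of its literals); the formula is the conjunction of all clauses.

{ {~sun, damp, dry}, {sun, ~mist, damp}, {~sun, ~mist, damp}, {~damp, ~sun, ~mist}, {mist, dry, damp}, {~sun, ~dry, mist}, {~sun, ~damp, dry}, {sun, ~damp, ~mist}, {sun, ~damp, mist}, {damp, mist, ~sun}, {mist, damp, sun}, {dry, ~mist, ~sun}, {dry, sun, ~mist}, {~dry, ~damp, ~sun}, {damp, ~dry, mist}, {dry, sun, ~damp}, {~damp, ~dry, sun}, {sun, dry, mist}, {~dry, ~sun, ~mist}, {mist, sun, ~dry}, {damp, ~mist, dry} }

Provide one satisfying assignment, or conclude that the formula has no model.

Case sun = 0:
Case mist = 0:
The clause (~damp) is unit, so damp = 0.
That conflicts with the unit clause (damp).
Undo mist and try mist = 1.
The clause (damp) is unit, so damp = 1.
That conflicts with the unit clause (~damp).
Both values of mist lead to a conflict.
Undo sun and try sun = 1.
Case damp = 1:
The clause (~mist) is unit, so mist = 0.
The clause (~dry) is unit, so dry = 0.
That conflicts with the unit clause (dry).
Undo damp and try damp = 0.
The clause (dry) is unit, so dry = 1.
The clause (~mist) is unit, so mist = 0.
That conflicts with the unit clause (mist).
Both values of damp lead to a conflict.
Both values of sun lead to a conflict.

UNSATISFIABLE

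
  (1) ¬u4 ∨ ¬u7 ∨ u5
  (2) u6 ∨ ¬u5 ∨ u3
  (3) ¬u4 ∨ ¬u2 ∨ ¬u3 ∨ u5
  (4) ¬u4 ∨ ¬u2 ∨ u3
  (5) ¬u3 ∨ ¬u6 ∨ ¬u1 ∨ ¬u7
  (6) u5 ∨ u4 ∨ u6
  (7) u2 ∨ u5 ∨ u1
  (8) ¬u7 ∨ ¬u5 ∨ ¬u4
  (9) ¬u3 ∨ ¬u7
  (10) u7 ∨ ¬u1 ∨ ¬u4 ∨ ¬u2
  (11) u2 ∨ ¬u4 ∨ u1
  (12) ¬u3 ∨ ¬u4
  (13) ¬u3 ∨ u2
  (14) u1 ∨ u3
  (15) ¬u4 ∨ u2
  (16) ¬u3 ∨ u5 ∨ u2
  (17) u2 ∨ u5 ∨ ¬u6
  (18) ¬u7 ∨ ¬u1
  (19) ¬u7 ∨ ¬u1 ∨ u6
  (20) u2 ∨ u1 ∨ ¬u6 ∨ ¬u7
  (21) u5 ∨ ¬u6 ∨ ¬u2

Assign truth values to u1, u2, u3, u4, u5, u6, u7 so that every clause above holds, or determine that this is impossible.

u1 ↦ True,  u2 ↦ False,  u3 ↦ False,  u4 ↦ False,  u5 ↦ True,  u6 ↦ True,  u7 ↦ False

Suppose u3 = False.
The clause (u1) is unit, so u1 = True.
The clause (¬u7) is unit, so u7 = False.
Suppose u6 = True.
Suppose u4 = False.
Suppose u2 = False.
The clause (u5) is unit, so u5 = True.
All clauses are satisfied.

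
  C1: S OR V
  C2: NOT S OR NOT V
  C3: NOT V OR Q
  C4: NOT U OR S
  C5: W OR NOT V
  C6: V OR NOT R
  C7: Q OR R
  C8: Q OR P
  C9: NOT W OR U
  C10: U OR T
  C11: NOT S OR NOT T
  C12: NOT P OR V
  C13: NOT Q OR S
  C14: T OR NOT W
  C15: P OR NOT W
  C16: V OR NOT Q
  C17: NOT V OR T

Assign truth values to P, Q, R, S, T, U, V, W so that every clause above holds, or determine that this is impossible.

UNSATISFIABLE

Try S = true.
Unit clause (NOT V) forces V = false.
Unit clause (NOT R) forces R = false.
Unit clause (Q) forces Q = true.
Now (NOT Q) is unsatisfied and unit — conflict.
Backtrack on S: now try S = false.
Unit clause (V) forces V = true.
Unit clause (Q) forces Q = true.
Now (NOT Q) is unsatisfied and unit — conflict.
Either choice for S ends in contradiction.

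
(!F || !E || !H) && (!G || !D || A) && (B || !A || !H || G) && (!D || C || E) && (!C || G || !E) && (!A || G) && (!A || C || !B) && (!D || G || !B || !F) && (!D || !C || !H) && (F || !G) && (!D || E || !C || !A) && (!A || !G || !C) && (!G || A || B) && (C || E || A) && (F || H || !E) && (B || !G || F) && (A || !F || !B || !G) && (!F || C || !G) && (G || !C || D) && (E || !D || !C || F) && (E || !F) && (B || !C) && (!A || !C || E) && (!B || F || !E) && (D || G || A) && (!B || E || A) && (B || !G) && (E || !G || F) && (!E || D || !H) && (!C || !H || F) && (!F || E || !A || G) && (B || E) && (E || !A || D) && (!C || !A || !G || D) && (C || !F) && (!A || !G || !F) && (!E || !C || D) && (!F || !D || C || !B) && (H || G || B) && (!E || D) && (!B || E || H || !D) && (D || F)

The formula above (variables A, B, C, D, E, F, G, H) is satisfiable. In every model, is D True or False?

True

Suppose D = false.
From the singleton clause (!E), E = false.
From the singleton clause (!F), F = false.
That conflicts with the unit clause (F).
So every satisfying assignment has D = True.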